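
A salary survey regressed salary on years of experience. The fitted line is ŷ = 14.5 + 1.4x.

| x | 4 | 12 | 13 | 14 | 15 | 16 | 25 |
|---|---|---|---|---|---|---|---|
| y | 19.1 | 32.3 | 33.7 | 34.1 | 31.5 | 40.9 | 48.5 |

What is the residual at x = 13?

e = 1

ŷ = 14.5 + 1.4·13 = 32.7
e = 33.7 − 32.7 = 1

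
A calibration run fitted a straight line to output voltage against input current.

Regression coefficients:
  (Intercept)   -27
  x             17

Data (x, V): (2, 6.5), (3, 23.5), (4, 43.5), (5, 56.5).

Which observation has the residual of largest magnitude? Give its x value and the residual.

x=2: ŷ = -27 + 17·2 = 7; r = 6.5 − 7 = -0.5
x=3: ŷ = -27 + 17·3 = 24; r = 23.5 − 24 = -0.5
x=4: ŷ = -27 + 17·4 = 41; r = 43.5 − 41 = 2.5
x=5: ŷ = -27 + 17·5 = 58; r = 56.5 − 58 = -1.5
Largest |r| is 2.5 at x = 4, residual 2.5.

x = 4, r = 2.5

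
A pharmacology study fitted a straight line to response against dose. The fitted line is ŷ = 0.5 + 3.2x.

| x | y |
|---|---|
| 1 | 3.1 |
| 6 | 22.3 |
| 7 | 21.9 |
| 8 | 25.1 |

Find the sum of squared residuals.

SSE = 9.12

x=1: ŷ = 0.5 + 3.2·1 = 3.7; e = 3.1 − 3.7 = -0.6
x=6: ŷ = 0.5 + 3.2·6 = 19.7; e = 22.3 − 19.7 = 2.6
x=7: ŷ = 0.5 + 3.2·7 = 22.9; e = 21.9 − 22.9 = -1
x=8: ŷ = 0.5 + 3.2·8 = 26.1; e = 25.1 − 26.1 = -1
SSE = 0.36 + 6.76 + 1 + 1 = 9.12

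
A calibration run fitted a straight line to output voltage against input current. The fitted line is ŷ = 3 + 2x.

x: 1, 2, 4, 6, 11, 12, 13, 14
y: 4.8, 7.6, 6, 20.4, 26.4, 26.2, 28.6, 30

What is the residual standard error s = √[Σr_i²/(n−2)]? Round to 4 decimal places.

x=1: ŷ = 3 + 2·1 = 5; r = 4.8 − 5 = -0.2
x=2: ŷ = 3 + 2·2 = 7; r = 7.6 − 7 = 0.6
x=4: ŷ = 3 + 2·4 = 11; r = 6 − 11 = -5
x=6: ŷ = 3 + 2·6 = 15; r = 20.4 − 15 = 5.4
x=11: ŷ = 3 + 2·11 = 25; r = 26.4 − 25 = 1.4
x=12: ŷ = 3 + 2·12 = 27; r = 26.2 − 27 = -0.8
x=13: ŷ = 3 + 2·13 = 29; r = 28.6 − 29 = -0.4
x=14: ŷ = 3 + 2·14 = 31; r = 30 − 31 = -1
SSE = 0.04 + 0.36 + 25 + 29.16 + 1.96 + 0.64 + 0.16 + 1 = 58.32
s = √(58.32/6) = √9.72 ≈ 3.1177

s = 3.1177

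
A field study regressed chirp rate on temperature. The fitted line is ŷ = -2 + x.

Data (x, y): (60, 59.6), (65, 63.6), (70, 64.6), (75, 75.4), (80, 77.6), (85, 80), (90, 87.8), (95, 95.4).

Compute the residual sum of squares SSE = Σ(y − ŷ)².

x=60: ŷ = -2 + 60 = 58; e = 59.6 − 58 = 1.6
x=65: ŷ = -2 + 65 = 63; e = 63.6 − 63 = 0.6
x=70: ŷ = -2 + 70 = 68; e = 64.6 − 68 = -3.4
x=75: ŷ = -2 + 75 = 73; e = 75.4 − 73 = 2.4
x=80: ŷ = -2 + 80 = 78; e = 77.6 − 78 = -0.4
x=85: ŷ = -2 + 85 = 83; e = 80 − 83 = -3
x=90: ŷ = -2 + 90 = 88; e = 87.8 − 88 = -0.2
x=95: ŷ = -2 + 95 = 93; e = 95.4 − 93 = 2.4
SSE = 2.56 + 0.36 + 11.56 + 5.76 + 0.16 + 9 + 0.04 + 5.76 = 35.2

SSE = 35.2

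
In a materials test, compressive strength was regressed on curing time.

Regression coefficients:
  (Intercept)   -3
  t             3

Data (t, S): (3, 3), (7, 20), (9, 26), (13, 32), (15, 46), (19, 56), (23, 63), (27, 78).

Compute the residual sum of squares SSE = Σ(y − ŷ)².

SSE = 62

t=3: Ŝ = -3 + 3·3 = 6; e = 3 − 6 = -3
t=7: Ŝ = -3 + 3·7 = 18; e = 20 − 18 = 2
t=9: Ŝ = -3 + 3·9 = 24; e = 26 − 24 = 2
t=13: Ŝ = -3 + 3·13 = 36; e = 32 − 36 = -4
t=15: Ŝ = -3 + 3·15 = 42; e = 46 − 42 = 4
t=19: Ŝ = -3 + 3·19 = 54; e = 56 − 54 = 2
t=23: Ŝ = -3 + 3·23 = 66; e = 63 − 66 = -3
t=27: Ŝ = -3 + 3·27 = 78; e = 78 − 78 = 0
SSE = 9 + 4 + 4 + 16 + 16 + 4 + 9 + 0 = 62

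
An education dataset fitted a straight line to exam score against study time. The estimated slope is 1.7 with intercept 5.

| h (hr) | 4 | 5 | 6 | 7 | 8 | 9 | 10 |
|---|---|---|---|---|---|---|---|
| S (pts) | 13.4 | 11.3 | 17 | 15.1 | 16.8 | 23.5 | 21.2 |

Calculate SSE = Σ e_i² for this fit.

h=4: Ŝ = 5 + 1.7·4 = 11.8; e = 13.4 − 11.8 = 1.6
h=5: Ŝ = 5 + 1.7·5 = 13.5; e = 11.3 − 13.5 = -2.2
h=6: Ŝ = 5 + 1.7·6 = 15.2; e = 17 − 15.2 = 1.8
h=7: Ŝ = 5 + 1.7·7 = 16.9; e = 15.1 − 16.9 = -1.8
h=8: Ŝ = 5 + 1.7·8 = 18.6; e = 16.8 − 18.6 = -1.8
h=9: Ŝ = 5 + 1.7·9 = 20.3; e = 23.5 − 20.3 = 3.2
h=10: Ŝ = 5 + 1.7·10 = 22; e = 21.2 − 22 = -0.8
SSE = 2.56 + 4.84 + 3.24 + 3.24 + 3.24 + 10.24 + 0.64 = 28

SSE = 28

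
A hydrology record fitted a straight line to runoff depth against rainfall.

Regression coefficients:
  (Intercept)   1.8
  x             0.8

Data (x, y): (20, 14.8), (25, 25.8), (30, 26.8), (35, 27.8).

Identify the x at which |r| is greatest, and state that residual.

x = 25, r = 4

x=20: ŷ = 1.8 + 0.8·20 = 17.8; r = 14.8 − 17.8 = -3
x=25: ŷ = 1.8 + 0.8·25 = 21.8; r = 25.8 − 21.8 = 4
x=30: ŷ = 1.8 + 0.8·30 = 25.8; r = 26.8 − 25.8 = 1
x=35: ŷ = 1.8 + 0.8·35 = 29.8; r = 27.8 − 29.8 = -2
Largest |r| is 4 at x = 25, residual 4.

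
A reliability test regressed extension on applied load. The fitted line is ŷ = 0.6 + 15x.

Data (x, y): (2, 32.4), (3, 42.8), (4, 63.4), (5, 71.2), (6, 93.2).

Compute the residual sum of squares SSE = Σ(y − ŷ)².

x=2: ŷ = 0.6 + 15·2 = 30.6; e = 32.4 − 30.6 = 1.8
x=3: ŷ = 0.6 + 15·3 = 45.6; e = 42.8 − 45.6 = -2.8
x=4: ŷ = 0.6 + 15·4 = 60.6; e = 63.4 − 60.6 = 2.8
x=5: ŷ = 0.6 + 15·5 = 75.6; e = 71.2 − 75.6 = -4.4
x=6: ŷ = 0.6 + 15·6 = 90.6; e = 93.2 − 90.6 = 2.6
SSE = 3.24 + 7.84 + 7.84 + 19.36 + 6.76 = 45.04

SSE = 45.04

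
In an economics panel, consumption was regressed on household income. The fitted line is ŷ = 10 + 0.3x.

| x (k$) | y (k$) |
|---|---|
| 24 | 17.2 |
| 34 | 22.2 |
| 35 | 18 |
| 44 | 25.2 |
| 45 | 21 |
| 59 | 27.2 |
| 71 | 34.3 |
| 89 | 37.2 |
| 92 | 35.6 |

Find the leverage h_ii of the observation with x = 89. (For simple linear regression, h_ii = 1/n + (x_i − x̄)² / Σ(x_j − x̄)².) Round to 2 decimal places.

h = 0.35

x̄ = (24 + 34 + 35 + 44 + 45 + 59 + 71 + 89 + 92)/9 = 54.7778
Σ(x − x̄)² = 947.272 + 431.716 + 391.16 + 116.16 + 95.6049 + 17.8272 + 263.16 + 1171.16 + 1385.49 = 4819.56
h = 1/9 + (34.2222)²/4819.56 = 0.111111 + 0.243002 = 0.35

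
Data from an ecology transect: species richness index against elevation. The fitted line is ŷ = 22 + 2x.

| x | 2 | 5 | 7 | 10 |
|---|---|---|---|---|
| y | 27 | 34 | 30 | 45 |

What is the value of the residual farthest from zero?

x=2: ŷ = 22 + 2·2 = 26; e = 27 − 26 = 1
x=5: ŷ = 22 + 2·5 = 32; e = 34 − 32 = 2
x=7: ŷ = 22 + 2·7 = 36; e = 30 − 36 = -6
x=10: ŷ = 22 + 2·10 = 42; e = 45 − 42 = 3
Largest |e| is 6 at x = 7, residual -6.

e = -6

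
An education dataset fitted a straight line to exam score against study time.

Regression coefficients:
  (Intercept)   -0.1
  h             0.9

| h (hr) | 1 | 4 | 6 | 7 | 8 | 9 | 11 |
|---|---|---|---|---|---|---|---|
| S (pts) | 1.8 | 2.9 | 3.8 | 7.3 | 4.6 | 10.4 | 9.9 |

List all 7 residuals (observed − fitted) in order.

1, -0.6, -1.5, 1.1, -2.5, 2.4, 0.1

h=1: Ŝ = -0.1 + 0.9·1 = 0.8; r = 1.8 − 0.8 = 1
h=4: Ŝ = -0.1 + 0.9·4 = 3.5; r = 2.9 − 3.5 = -0.6
h=6: Ŝ = -0.1 + 0.9·6 = 5.3; r = 3.8 − 5.3 = -1.5
h=7: Ŝ = -0.1 + 0.9·7 = 6.2; r = 7.3 − 6.2 = 1.1
h=8: Ŝ = -0.1 + 0.9·8 = 7.1; r = 4.6 − 7.1 = -2.5
h=9: Ŝ = -0.1 + 0.9·9 = 8; r = 10.4 − 8 = 2.4
h=11: Ŝ = -0.1 + 0.9·11 = 9.8; r = 9.9 − 9.8 = 0.1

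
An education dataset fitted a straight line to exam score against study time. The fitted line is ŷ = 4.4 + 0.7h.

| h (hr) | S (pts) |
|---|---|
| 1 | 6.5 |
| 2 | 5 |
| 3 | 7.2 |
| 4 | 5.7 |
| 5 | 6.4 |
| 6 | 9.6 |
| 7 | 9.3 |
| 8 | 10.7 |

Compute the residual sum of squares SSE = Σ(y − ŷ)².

SSE = 9.08

h=1: ŷ = 4.4 + 0.7·1 = 5.1; r = 6.5 − 5.1 = 1.4
h=2: ŷ = 4.4 + 0.7·2 = 5.8; r = 5 − 5.8 = -0.8
h=3: ŷ = 4.4 + 0.7·3 = 6.5; r = 7.2 − 6.5 = 0.7
h=4: ŷ = 4.4 + 0.7·4 = 7.2; r = 5.7 − 7.2 = -1.5
h=5: ŷ = 4.4 + 0.7·5 = 7.9; r = 6.4 − 7.9 = -1.5
h=6: ŷ = 4.4 + 0.7·6 = 8.6; r = 9.6 − 8.6 = 1
h=7: ŷ = 4.4 + 0.7·7 = 9.3; r = 9.3 − 9.3 = 0
h=8: ŷ = 4.4 + 0.7·8 = 10; r = 10.7 − 10 = 0.7
SSE = 1.96 + 0.64 + 0.49 + 2.25 + 2.25 + 1 + 0 + 0.49 = 9.08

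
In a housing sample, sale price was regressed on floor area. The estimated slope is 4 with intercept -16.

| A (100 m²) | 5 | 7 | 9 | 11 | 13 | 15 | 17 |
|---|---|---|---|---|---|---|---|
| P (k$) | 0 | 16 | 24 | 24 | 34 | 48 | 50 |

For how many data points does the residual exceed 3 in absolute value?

5

A=5: P̂ = -16 + 4·5 = 4; e = 0 − 4 = -4
A=7: P̂ = -16 + 4·7 = 12; e = 16 − 12 = 4
A=9: P̂ = -16 + 4·9 = 20; e = 24 − 20 = 4
A=11: P̂ = -16 + 4·11 = 28; e = 24 − 28 = -4
A=13: P̂ = -16 + 4·13 = 36; e = 34 − 36 = -2
A=15: P̂ = -16 + 4·15 = 44; e = 48 − 44 = 4
A=17: P̂ = -16 + 4·17 = 52; e = 50 − 52 = -2
|e| > 3: A=5 (|e|=4), A=7 (|e|=4), A=9 (|e|=4), A=11 (|e|=4), A=15 (|e|=4) → 5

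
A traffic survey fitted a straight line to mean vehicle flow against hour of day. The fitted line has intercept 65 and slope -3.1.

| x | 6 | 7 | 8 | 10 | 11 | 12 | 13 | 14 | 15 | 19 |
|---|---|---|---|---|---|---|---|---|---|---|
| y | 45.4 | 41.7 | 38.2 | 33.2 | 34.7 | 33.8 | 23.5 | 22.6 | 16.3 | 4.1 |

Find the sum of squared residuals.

SSE = 69.92

x=6: ŷ = 65 − 3.1·6 = 46.4; r = 45.4 − 46.4 = -1
x=7: ŷ = 65 − 3.1·7 = 43.3; r = 41.7 − 43.3 = -1.6
x=8: ŷ = 65 − 3.1·8 = 40.2; r = 38.2 − 40.2 = -2
x=10: ŷ = 65 − 3.1·10 = 34; r = 33.2 − 34 = -0.8
x=11: ŷ = 65 − 3.1·11 = 30.9; r = 34.7 − 30.9 = 3.8
x=12: ŷ = 65 − 3.1·12 = 27.8; r = 33.8 − 27.8 = 6
x=13: ŷ = 65 − 3.1·13 = 24.7; r = 23.5 − 24.7 = -1.2
x=14: ŷ = 65 − 3.1·14 = 21.6; r = 22.6 − 21.6 = 1
x=15: ŷ = 65 − 3.1·15 = 18.5; r = 16.3 − 18.5 = -2.2
x=19: ŷ = 65 − 3.1·19 = 6.1; r = 4.1 − 6.1 = -2
SSE = 1 + 2.56 + 4 + 0.64 + 14.44 + 36 + 1.44 + 1 + 4.84 + 4 = 69.92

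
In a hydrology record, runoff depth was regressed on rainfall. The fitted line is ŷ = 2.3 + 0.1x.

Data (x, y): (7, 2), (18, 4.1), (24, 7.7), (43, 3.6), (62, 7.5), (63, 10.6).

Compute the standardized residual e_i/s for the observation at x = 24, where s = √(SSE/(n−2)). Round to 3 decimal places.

1.225

x=7: ŷ = 2.3 + 0.1·7 = 3; e = 2 − 3 = -1
x=18: ŷ = 2.3 + 0.1·18 = 4.1; e = 4.1 − 4.1 = 0
x=24: ŷ = 2.3 + 0.1·24 = 4.7; e = 7.7 − 4.7 = 3
x=43: ŷ = 2.3 + 0.1·43 = 6.6; e = 3.6 − 6.6 = -3
x=62: ŷ = 2.3 + 0.1·62 = 8.5; e = 7.5 − 8.5 = -1
x=63: ŷ = 2.3 + 0.1·63 = 8.6; e = 10.6 − 8.6 = 2
SSE = 1 + 0 + 9 + 9 + 1 + 4 = 24
s = √(24/4) = 2.44949
e/s = 3 / 2.44949 = 1.225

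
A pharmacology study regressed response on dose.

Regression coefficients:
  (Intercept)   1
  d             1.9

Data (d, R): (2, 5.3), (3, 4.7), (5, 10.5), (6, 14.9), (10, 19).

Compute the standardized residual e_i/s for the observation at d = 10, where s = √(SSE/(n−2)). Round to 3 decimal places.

-0.511

d=2: ŷ = 1 + 1.9·2 = 4.8; e = 5.3 − 4.8 = 0.5
d=3: ŷ = 1 + 1.9·3 = 6.7; e = 4.7 − 6.7 = -2
d=5: ŷ = 1 + 1.9·5 = 10.5; e = 10.5 − 10.5 = 0
d=6: ŷ = 1 + 1.9·6 = 12.4; e = 14.9 − 12.4 = 2.5
d=10: ŷ = 1 + 1.9·10 = 20; e = 19 − 20 = -1
SSE = 0.25 + 4 + 0 + 6.25 + 1 = 11.5
s = √(11.5/3) = 1.95789
e/s = -1 / 1.95789 = -0.511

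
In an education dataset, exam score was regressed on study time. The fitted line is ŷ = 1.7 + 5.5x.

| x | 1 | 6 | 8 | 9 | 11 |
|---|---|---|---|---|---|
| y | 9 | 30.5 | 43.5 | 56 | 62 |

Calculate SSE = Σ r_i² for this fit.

SSE = 48.8

x=1: ŷ = 1.7 + 5.5·1 = 7.2; r = 9 − 7.2 = 1.8
x=6: ŷ = 1.7 + 5.5·6 = 34.7; r = 30.5 − 34.7 = -4.2
x=8: ŷ = 1.7 + 5.5·8 = 45.7; r = 43.5 − 45.7 = -2.2
x=9: ŷ = 1.7 + 5.5·9 = 51.2; r = 56 − 51.2 = 4.8
x=11: ŷ = 1.7 + 5.5·11 = 62.2; r = 62 − 62.2 = -0.2
SSE = 3.24 + 17.64 + 4.84 + 23.04 + 0.04 = 48.8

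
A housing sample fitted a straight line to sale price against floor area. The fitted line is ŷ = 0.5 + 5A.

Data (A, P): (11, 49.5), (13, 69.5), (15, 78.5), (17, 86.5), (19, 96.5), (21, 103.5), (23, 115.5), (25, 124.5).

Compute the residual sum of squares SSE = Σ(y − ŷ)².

A=11: ŷ = 0.5 + 5·11 = 55.5; r = 49.5 − 55.5 = -6
A=13: ŷ = 0.5 + 5·13 = 65.5; r = 69.5 − 65.5 = 4
A=15: ŷ = 0.5 + 5·15 = 75.5; r = 78.5 − 75.5 = 3
A=17: ŷ = 0.5 + 5·17 = 85.5; r = 86.5 − 85.5 = 1
A=19: ŷ = 0.5 + 5·19 = 95.5; r = 96.5 − 95.5 = 1
A=21: ŷ = 0.5 + 5·21 = 105.5; r = 103.5 − 105.5 = -2
A=23: ŷ = 0.5 + 5·23 = 115.5; r = 115.5 − 115.5 = 0
A=25: ŷ = 0.5 + 5·25 = 125.5; r = 124.5 − 125.5 = -1
SSE = 36 + 16 + 9 + 1 + 1 + 4 + 0 + 1 = 68

SSE = 68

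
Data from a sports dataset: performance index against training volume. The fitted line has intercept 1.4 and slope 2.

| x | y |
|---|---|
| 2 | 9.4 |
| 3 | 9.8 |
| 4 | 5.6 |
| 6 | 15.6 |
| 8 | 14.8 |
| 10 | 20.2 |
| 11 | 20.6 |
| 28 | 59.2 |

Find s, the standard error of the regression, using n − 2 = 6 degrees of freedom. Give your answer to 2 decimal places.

s = 3.17

x=2: ŷ = 1.4 + 2·2 = 5.4; e = 9.4 − 5.4 = 4
x=3: ŷ = 1.4 + 2·3 = 7.4; e = 9.8 − 7.4 = 2.4
x=4: ŷ = 1.4 + 2·4 = 9.4; e = 5.6 − 9.4 = -3.8
x=6: ŷ = 1.4 + 2·6 = 13.4; e = 15.6 − 13.4 = 2.2
x=8: ŷ = 1.4 + 2·8 = 17.4; e = 14.8 − 17.4 = -2.6
x=10: ŷ = 1.4 + 2·10 = 21.4; e = 20.2 − 21.4 = -1.2
x=11: ŷ = 1.4 + 2·11 = 23.4; e = 20.6 − 23.4 = -2.8
x=28: ŷ = 1.4 + 2·28 = 57.4; e = 59.2 − 57.4 = 1.8
SSE = 16 + 5.76 + 14.44 + 4.84 + 6.76 + 1.44 + 7.84 + 3.24 = 60.32
s = √(60.32/6) = √10.0533 ≈ 3.17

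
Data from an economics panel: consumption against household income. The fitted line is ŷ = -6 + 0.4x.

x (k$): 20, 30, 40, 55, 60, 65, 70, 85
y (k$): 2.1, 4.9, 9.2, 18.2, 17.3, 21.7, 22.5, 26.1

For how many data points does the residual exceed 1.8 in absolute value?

2

x=20: ŷ = -6 + 0.4·20 = 2; e = 2.1 − 2 = 0.1
x=30: ŷ = -6 + 0.4·30 = 6; e = 4.9 − 6 = -1.1
x=40: ŷ = -6 + 0.4·40 = 10; e = 9.2 − 10 = -0.8
x=55: ŷ = -6 + 0.4·55 = 16; e = 18.2 − 16 = 2.2
x=60: ŷ = -6 + 0.4·60 = 18; e = 17.3 − 18 = -0.7
x=65: ŷ = -6 + 0.4·65 = 20; e = 21.7 − 20 = 1.7
x=70: ŷ = -6 + 0.4·70 = 22; e = 22.5 − 22 = 0.5
x=85: ŷ = -6 + 0.4·85 = 28; e = 26.1 − 28 = -1.9
|e| > 1.8: x=55 (|e|=2.2), x=85 (|e|=1.9) → 2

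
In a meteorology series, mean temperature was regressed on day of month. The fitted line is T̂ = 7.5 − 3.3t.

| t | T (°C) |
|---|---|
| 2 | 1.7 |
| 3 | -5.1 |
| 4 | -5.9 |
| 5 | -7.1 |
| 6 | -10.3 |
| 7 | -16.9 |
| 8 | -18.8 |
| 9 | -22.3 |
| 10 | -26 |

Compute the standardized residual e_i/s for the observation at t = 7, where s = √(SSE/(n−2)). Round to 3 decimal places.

t=2: T̂ = 7.5 − 3.3·2 = 0.9; e = 1.7 − 0.9 = 0.8
t=3: T̂ = 7.5 − 3.3·3 = -2.4; e = -5.1 − (-2.4) = -2.7
t=4: T̂ = 7.5 − 3.3·4 = -5.7; e = -5.9 − (-5.7) = -0.2
t=5: T̂ = 7.5 − 3.3·5 = -9; e = -7.1 − (-9) = 1.9
t=6: T̂ = 7.5 − 3.3·6 = -12.3; e = -10.3 − (-12.3) = 2
t=7: T̂ = 7.5 − 3.3·7 = -15.6; e = -16.9 − (-15.6) = -1.3
t=8: T̂ = 7.5 − 3.3·8 = -18.9; e = -18.8 − (-18.9) = 0.1
t=9: T̂ = 7.5 − 3.3·9 = -22.2; e = -22.3 − (-22.2) = -0.1
t=10: T̂ = 7.5 − 3.3·10 = -25.5; e = -26 − (-25.5) = -0.5
SSE = 0.64 + 7.29 + 0.04 + 3.61 + 4 + 1.69 + 0.01 + 0.01 + 0.25 = 17.54
s = √(17.54/7) = 1.58294
e/s = -1.3 / 1.58294 = -0.821

-0.821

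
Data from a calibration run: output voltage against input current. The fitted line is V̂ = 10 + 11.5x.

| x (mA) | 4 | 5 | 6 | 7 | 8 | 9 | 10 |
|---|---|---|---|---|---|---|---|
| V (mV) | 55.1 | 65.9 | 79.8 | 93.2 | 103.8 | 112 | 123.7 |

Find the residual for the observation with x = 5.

V̂ = 10 + 11.5·5 = 67.5
r = 65.9 − 67.5 = -1.6

r = -1.6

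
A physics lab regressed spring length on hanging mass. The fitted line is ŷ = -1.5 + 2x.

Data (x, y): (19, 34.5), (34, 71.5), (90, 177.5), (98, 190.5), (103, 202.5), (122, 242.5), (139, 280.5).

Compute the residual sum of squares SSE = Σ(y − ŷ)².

SSE = 66

x=19: ŷ = -1.5 + 2·19 = 36.5; r = 34.5 − 36.5 = -2
x=34: ŷ = -1.5 + 2·34 = 66.5; r = 71.5 − 66.5 = 5
x=90: ŷ = -1.5 + 2·90 = 178.5; r = 177.5 − 178.5 = -1
x=98: ŷ = -1.5 + 2·98 = 194.5; r = 190.5 − 194.5 = -4
x=103: ŷ = -1.5 + 2·103 = 204.5; r = 202.5 − 204.5 = -2
x=122: ŷ = -1.5 + 2·122 = 242.5; r = 242.5 − 242.5 = 0
x=139: ŷ = -1.5 + 2·139 = 276.5; r = 280.5 − 276.5 = 4
SSE = 4 + 25 + 1 + 16 + 4 + 0 + 16 = 66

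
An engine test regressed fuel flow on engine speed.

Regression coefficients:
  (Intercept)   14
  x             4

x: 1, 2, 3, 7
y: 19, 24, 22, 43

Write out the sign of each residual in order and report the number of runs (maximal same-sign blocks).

x=1: ŷ = 14 + 4·1 = 18; e = 19 − 18 = 1
x=2: ŷ = 14 + 4·2 = 22; e = 24 − 22 = 2
x=3: ŷ = 14 + 4·3 = 26; e = 22 − 26 = -4
x=7: ŷ = 14 + 4·7 = 42; e = 43 − 42 = 1
Signs: + + − +
Runs: +×2, −×1, +×1 → 3

3 runs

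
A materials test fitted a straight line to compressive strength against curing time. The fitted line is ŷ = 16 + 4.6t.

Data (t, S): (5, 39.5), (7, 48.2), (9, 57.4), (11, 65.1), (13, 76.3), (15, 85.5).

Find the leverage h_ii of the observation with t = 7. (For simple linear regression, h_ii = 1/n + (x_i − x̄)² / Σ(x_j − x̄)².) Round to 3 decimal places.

t̄ = (5 + 7 + 9 + 11 + 13 + 15)/6 = 10
Σ(t − t̄)² = 25 + 9 + 1 + 1 + 9 + 25 = 70
h = 1/6 + (-3)²/70 = 0.166667 + 0.128571 = 0.295

h = 0.295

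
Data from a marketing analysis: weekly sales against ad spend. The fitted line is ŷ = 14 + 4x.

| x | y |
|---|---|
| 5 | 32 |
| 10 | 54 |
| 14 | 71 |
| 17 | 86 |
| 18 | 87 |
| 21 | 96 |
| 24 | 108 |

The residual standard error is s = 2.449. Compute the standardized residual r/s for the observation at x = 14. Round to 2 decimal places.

ŷ = 14 + 4·14 = 70
r = 71 − 70 = 1
r/s = 1 / 2.449 = 0.41

0.41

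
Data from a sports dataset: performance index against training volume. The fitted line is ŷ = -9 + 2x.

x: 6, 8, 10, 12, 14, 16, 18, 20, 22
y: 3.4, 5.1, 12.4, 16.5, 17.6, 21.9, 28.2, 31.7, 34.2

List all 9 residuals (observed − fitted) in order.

0.4, -1.9, 1.4, 1.5, -1.4, -1.1, 1.2, 0.7, -0.8

x=6: ŷ = -9 + 2·6 = 3; e = 3.4 − 3 = 0.4
x=8: ŷ = -9 + 2·8 = 7; e = 5.1 − 7 = -1.9
x=10: ŷ = -9 + 2·10 = 11; e = 12.4 − 11 = 1.4
x=12: ŷ = -9 + 2·12 = 15; e = 16.5 − 15 = 1.5
x=14: ŷ = -9 + 2·14 = 19; e = 17.6 − 19 = -1.4
x=16: ŷ = -9 + 2·16 = 23; e = 21.9 − 23 = -1.1
x=18: ŷ = -9 + 2·18 = 27; e = 28.2 − 27 = 1.2
x=20: ŷ = -9 + 2·20 = 31; e = 31.7 − 31 = 0.7
x=22: ŷ = -9 + 2·22 = 35; e = 34.2 − 35 = -0.8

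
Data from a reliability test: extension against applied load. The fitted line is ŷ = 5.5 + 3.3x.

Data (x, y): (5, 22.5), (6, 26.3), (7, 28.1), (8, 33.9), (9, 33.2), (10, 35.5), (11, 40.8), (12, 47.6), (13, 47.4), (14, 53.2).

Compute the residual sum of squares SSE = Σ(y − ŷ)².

x=5: ŷ = 5.5 + 3.3·5 = 22; e = 22.5 − 22 = 0.5
x=6: ŷ = 5.5 + 3.3·6 = 25.3; e = 26.3 − 25.3 = 1
x=7: ŷ = 5.5 + 3.3·7 = 28.6; e = 28.1 − 28.6 = -0.5
x=8: ŷ = 5.5 + 3.3·8 = 31.9; e = 33.9 − 31.9 = 2
x=9: ŷ = 5.5 + 3.3·9 = 35.2; e = 33.2 − 35.2 = -2
x=10: ŷ = 5.5 + 3.3·10 = 38.5; e = 35.5 − 38.5 = -3
x=11: ŷ = 5.5 + 3.3·11 = 41.8; e = 40.8 − 41.8 = -1
x=12: ŷ = 5.5 + 3.3·12 = 45.1; e = 47.6 − 45.1 = 2.5
x=13: ŷ = 5.5 + 3.3·13 = 48.4; e = 47.4 − 48.4 = -1
x=14: ŷ = 5.5 + 3.3·14 = 51.7; e = 53.2 − 51.7 = 1.5
SSE = 0.25 + 1 + 0.25 + 4 + 4 + 9 + 1 + 6.25 + 1 + 2.25 = 29

SSE = 29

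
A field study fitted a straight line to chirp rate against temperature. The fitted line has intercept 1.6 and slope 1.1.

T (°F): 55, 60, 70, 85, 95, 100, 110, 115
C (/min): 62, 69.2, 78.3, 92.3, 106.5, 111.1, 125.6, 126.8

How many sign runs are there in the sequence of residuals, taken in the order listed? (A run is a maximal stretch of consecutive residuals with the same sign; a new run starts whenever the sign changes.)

7 runs

T=55: Ĉ = 1.6 + 1.1·55 = 62.1; r = 62 − 62.1 = -0.1
T=60: Ĉ = 1.6 + 1.1·60 = 67.6; r = 69.2 − 67.6 = 1.6
T=70: Ĉ = 1.6 + 1.1·70 = 78.6; r = 78.3 − 78.6 = -0.3
T=85: Ĉ = 1.6 + 1.1·85 = 95.1; r = 92.3 − 95.1 = -2.8
T=95: Ĉ = 1.6 + 1.1·95 = 106.1; r = 106.5 − 106.1 = 0.4
T=100: Ĉ = 1.6 + 1.1·100 = 111.6; r = 111.1 − 111.6 = -0.5
T=110: Ĉ = 1.6 + 1.1·110 = 122.6; r = 125.6 − 122.6 = 3
T=115: Ĉ = 1.6 + 1.1·115 = 128.1; r = 126.8 − 128.1 = -1.3
Signs: − + − − + − + −
Runs: −×1, +×1, −×2, +×1, −×1, +×1, −×1 → 7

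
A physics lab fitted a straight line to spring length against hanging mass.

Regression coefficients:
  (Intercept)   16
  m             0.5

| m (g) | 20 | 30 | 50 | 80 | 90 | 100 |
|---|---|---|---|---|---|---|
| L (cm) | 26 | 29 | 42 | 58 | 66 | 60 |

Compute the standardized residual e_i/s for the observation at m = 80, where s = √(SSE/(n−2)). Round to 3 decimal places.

m=20: ŷ = 16 + 0.5·20 = 26; e = 26 − 26 = 0
m=30: ŷ = 16 + 0.5·30 = 31; e = 29 − 31 = -2
m=50: ŷ = 16 + 0.5·50 = 41; e = 42 − 41 = 1
m=80: ŷ = 16 + 0.5·80 = 56; e = 58 − 56 = 2
m=90: ŷ = 16 + 0.5·90 = 61; e = 66 − 61 = 5
m=100: ŷ = 16 + 0.5·100 = 66; e = 60 − 66 = -6
SSE = 0 + 4 + 1 + 4 + 25 + 36 = 70
s = √(70/4) = 4.1833
e/s = 2 / 4.1833 = 0.478

0.478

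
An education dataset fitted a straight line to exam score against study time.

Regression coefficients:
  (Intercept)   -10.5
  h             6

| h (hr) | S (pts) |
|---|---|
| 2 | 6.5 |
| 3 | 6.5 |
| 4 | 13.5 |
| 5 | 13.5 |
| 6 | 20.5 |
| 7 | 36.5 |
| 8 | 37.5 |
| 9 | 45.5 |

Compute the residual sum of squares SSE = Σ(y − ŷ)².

h=2: Ŝ = -10.5 + 6·2 = 1.5; e = 6.5 − 1.5 = 5
h=3: Ŝ = -10.5 + 6·3 = 7.5; e = 6.5 − 7.5 = -1
h=4: Ŝ = -10.5 + 6·4 = 13.5; e = 13.5 − 13.5 = 0
h=5: Ŝ = -10.5 + 6·5 = 19.5; e = 13.5 − 19.5 = -6
h=6: Ŝ = -10.5 + 6·6 = 25.5; e = 20.5 − 25.5 = -5
h=7: Ŝ = -10.5 + 6·7 = 31.5; e = 36.5 − 31.5 = 5
h=8: Ŝ = -10.5 + 6·8 = 37.5; e = 37.5 − 37.5 = 0
h=9: Ŝ = -10.5 + 6·9 = 43.5; e = 45.5 − 43.5 = 2
SSE = 25 + 1 + 0 + 36 + 25 + 25 + 0 + 4 = 116

SSE = 116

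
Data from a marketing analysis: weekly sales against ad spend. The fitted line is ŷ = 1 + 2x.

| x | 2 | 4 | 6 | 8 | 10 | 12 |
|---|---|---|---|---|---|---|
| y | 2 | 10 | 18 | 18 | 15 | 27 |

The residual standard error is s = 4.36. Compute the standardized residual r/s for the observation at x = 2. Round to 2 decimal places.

-0.69

ŷ = 1 + 2·2 = 5
r = 2 − 5 = -3
r/s = -3 / 4.36 = -0.69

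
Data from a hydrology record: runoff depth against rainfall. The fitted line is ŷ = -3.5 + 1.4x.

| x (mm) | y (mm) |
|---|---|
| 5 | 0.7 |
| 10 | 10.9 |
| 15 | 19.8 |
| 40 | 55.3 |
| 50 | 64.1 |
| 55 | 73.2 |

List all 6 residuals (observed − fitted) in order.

-2.8, 0.4, 2.3, 2.8, -2.4, -0.3

x=5: ŷ = -3.5 + 1.4·5 = 3.5; r = 0.7 − 3.5 = -2.8
x=10: ŷ = -3.5 + 1.4·10 = 10.5; r = 10.9 − 10.5 = 0.4
x=15: ŷ = -3.5 + 1.4·15 = 17.5; r = 19.8 − 17.5 = 2.3
x=40: ŷ = -3.5 + 1.4·40 = 52.5; r = 55.3 − 52.5 = 2.8
x=50: ŷ = -3.5 + 1.4·50 = 66.5; r = 64.1 − 66.5 = -2.4
x=55: ŷ = -3.5 + 1.4·55 = 73.5; r = 73.2 − 73.5 = -0.3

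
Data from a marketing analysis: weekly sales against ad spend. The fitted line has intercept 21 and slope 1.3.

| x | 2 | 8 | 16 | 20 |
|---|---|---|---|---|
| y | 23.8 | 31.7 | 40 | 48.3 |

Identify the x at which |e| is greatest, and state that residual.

x = 16, e = -1.8

x=2: ŷ = 21 + 1.3·2 = 23.6; e = 23.8 − 23.6 = 0.2
x=8: ŷ = 21 + 1.3·8 = 31.4; e = 31.7 − 31.4 = 0.3
x=16: ŷ = 21 + 1.3·16 = 41.8; e = 40 − 41.8 = -1.8
x=20: ŷ = 21 + 1.3·20 = 47; e = 48.3 − 47 = 1.3
Largest |e| is 1.8 at x = 16, residual -1.8.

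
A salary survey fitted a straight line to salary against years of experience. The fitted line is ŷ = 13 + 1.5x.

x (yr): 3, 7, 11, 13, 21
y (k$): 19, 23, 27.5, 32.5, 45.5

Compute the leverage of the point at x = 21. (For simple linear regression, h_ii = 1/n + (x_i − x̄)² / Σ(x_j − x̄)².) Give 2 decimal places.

h = 0.74

x̄ = (3 + 7 + 11 + 13 + 21)/5 = 11
Σ(x − x̄)² = 64 + 16 + 0 + 4 + 100 = 184
h = 1/5 + (10)²/184 = 0.2 + 0.543478 = 0.74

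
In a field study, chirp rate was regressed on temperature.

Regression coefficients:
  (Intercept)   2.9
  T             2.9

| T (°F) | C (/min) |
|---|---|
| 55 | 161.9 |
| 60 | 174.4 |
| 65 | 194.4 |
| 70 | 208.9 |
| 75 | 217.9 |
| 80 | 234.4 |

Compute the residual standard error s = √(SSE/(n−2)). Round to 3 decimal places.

T=55: Ĉ = 2.9 + 2.9·55 = 162.4; e = 161.9 − 162.4 = -0.5
T=60: Ĉ = 2.9 + 2.9·60 = 176.9; e = 174.4 − 176.9 = -2.5
T=65: Ĉ = 2.9 + 2.9·65 = 191.4; e = 194.4 − 191.4 = 3
T=70: Ĉ = 2.9 + 2.9·70 = 205.9; e = 208.9 − 205.9 = 3
T=75: Ĉ = 2.9 + 2.9·75 = 220.4; e = 217.9 − 220.4 = -2.5
T=80: Ĉ = 2.9 + 2.9·80 = 234.9; e = 234.4 − 234.9 = -0.5
SSE = 0.25 + 6.25 + 9 + 9 + 6.25 + 0.25 = 31
s = √(31/4) = √7.75 ≈ 2.784

s = 2.784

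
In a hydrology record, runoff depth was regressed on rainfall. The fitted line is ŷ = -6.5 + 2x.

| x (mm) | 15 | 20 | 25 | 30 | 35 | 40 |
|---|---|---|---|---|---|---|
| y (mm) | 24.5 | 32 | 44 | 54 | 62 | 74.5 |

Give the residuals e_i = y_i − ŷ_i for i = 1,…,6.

1, -1.5, 0.5, 0.5, -1.5, 1

x=15: ŷ = -6.5 + 2·15 = 23.5; e = 24.5 − 23.5 = 1
x=20: ŷ = -6.5 + 2·20 = 33.5; e = 32 − 33.5 = -1.5
x=25: ŷ = -6.5 + 2·25 = 43.5; e = 44 − 43.5 = 0.5
x=30: ŷ = -6.5 + 2·30 = 53.5; e = 54 − 53.5 = 0.5
x=35: ŷ = -6.5 + 2·35 = 63.5; e = 62 − 63.5 = -1.5
x=40: ŷ = -6.5 + 2·40 = 73.5; e = 74.5 − 73.5 = 1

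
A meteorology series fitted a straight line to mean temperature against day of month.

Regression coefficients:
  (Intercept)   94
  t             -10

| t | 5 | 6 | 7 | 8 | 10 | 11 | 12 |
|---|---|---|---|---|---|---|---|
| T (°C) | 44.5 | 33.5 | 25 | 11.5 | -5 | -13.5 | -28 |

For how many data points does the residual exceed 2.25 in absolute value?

2

t=5: ŷ = 94 − 10·5 = 44; e = 44.5 − 44 = 0.5
t=6: ŷ = 94 − 10·6 = 34; e = 33.5 − 34 = -0.5
t=7: ŷ = 94 − 10·7 = 24; e = 25 − 24 = 1
t=8: ŷ = 94 − 10·8 = 14; e = 11.5 − 14 = -2.5
t=10: ŷ = 94 − 10·10 = -6; e = -5 − (-6) = 1
t=11: ŷ = 94 − 10·11 = -16; e = -13.5 − (-16) = 2.5
t=12: ŷ = 94 − 10·12 = -26; e = -28 − (-26) = -2
|e| > 2.25: t=8 (|e|=2.5), t=11 (|e|=2.5) → 2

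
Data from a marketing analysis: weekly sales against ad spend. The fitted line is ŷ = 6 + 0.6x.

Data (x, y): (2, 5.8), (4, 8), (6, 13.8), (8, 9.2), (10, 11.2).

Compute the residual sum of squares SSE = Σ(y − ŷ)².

x=2: ŷ = 6 + 0.6·2 = 7.2; r = 5.8 − 7.2 = -1.4
x=4: ŷ = 6 + 0.6·4 = 8.4; r = 8 − 8.4 = -0.4
x=6: ŷ = 6 + 0.6·6 = 9.6; r = 13.8 − 9.6 = 4.2
x=8: ŷ = 6 + 0.6·8 = 10.8; r = 9.2 − 10.8 = -1.6
x=10: ŷ = 6 + 0.6·10 = 12; r = 11.2 − 12 = -0.8
SSE = 1.96 + 0.16 + 17.64 + 2.56 + 0.64 = 22.96

SSE = 22.96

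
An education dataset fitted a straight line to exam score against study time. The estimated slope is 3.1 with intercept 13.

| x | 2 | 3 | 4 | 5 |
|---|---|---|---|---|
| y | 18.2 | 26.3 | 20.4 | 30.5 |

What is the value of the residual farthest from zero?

e = -5

x=2: ŷ = 13 + 3.1·2 = 19.2; e = 18.2 − 19.2 = -1
x=3: ŷ = 13 + 3.1·3 = 22.3; e = 26.3 − 22.3 = 4
x=4: ŷ = 13 + 3.1·4 = 25.4; e = 20.4 − 25.4 = -5
x=5: ŷ = 13 + 3.1·5 = 28.5; e = 30.5 − 28.5 = 2
Largest |e| is 5 at x = 4, residual -5.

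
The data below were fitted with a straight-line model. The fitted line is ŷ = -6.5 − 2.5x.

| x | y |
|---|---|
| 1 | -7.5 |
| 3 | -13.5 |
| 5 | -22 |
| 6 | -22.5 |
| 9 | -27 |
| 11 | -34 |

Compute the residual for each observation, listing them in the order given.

1.5, 0.5, -3, -1, 2, 0

x=1: ŷ = -6.5 − 2.5·1 = -9; r = -7.5 − (-9) = 1.5
x=3: ŷ = -6.5 − 2.5·3 = -14; r = -13.5 − (-14) = 0.5
x=5: ŷ = -6.5 − 2.5·5 = -19; r = -22 − (-19) = -3
x=6: ŷ = -6.5 − 2.5·6 = -21.5; r = -22.5 − (-21.5) = -1
x=9: ŷ = -6.5 − 2.5·9 = -29; r = -27 − (-29) = 2
x=11: ŷ = -6.5 − 2.5·11 = -34; r = -34 − (-34) = 0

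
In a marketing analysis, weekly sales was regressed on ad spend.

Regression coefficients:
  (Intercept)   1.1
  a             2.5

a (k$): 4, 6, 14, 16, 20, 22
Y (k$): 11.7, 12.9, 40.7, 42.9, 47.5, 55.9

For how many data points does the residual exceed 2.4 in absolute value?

a=4: Ŷ = 1.1 + 2.5·4 = 11.1; e = 11.7 − 11.1 = 0.6
a=6: Ŷ = 1.1 + 2.5·6 = 16.1; e = 12.9 − 16.1 = -3.2
a=14: Ŷ = 1.1 + 2.5·14 = 36.1; e = 40.7 − 36.1 = 4.6
a=16: Ŷ = 1.1 + 2.5·16 = 41.1; e = 42.9 − 41.1 = 1.8
a=20: Ŷ = 1.1 + 2.5·20 = 51.1; e = 47.5 − 51.1 = -3.6
a=22: Ŷ = 1.1 + 2.5·22 = 56.1; e = 55.9 − 56.1 = -0.2
|e| > 2.4: a=6 (|e|=3.2), a=14 (|e|=4.6), a=20 (|e|=3.6) → 3

3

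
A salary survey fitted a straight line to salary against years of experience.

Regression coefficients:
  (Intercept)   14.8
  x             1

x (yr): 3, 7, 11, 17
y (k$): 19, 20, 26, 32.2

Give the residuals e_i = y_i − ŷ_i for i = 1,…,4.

1.2, -1.8, 0.2, 0.4

x=3: ŷ = 14.8 + 3 = 17.8; e = 19 − 17.8 = 1.2
x=7: ŷ = 14.8 + 7 = 21.8; e = 20 − 21.8 = -1.8
x=11: ŷ = 14.8 + 11 = 25.8; e = 26 − 25.8 = 0.2
x=17: ŷ = 14.8 + 17 = 31.8; e = 32.2 − 31.8 = 0.4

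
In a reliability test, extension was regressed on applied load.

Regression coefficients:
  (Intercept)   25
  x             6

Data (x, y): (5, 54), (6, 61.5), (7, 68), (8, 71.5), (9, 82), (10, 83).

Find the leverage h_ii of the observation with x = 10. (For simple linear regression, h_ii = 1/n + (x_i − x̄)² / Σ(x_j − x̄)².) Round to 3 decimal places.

h = 0.524

x̄ = (5 + 6 + 7 + 8 + 9 + 10)/6 = 7.5
Σ(x − x̄)² = 6.25 + 2.25 + 0.25 + 0.25 + 2.25 + 6.25 = 17.5
h = 1/6 + (2.5)²/17.5 = 0.166667 + 0.357143 = 0.524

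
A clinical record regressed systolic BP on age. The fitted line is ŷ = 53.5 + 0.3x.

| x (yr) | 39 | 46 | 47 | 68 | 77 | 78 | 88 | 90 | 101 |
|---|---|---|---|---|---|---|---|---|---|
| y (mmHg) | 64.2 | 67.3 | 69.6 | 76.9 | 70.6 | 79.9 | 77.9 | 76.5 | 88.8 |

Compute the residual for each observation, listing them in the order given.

x=39: ŷ = 53.5 + 0.3·39 = 65.2; e = 64.2 − 65.2 = -1
x=46: ŷ = 53.5 + 0.3·46 = 67.3; e = 67.3 − 67.3 = 0
x=47: ŷ = 53.5 + 0.3·47 = 67.6; e = 69.6 − 67.6 = 2
x=68: ŷ = 53.5 + 0.3·68 = 73.9; e = 76.9 − 73.9 = 3
x=77: ŷ = 53.5 + 0.3·77 = 76.6; e = 70.6 − 76.6 = -6
x=78: ŷ = 53.5 + 0.3·78 = 76.9; e = 79.9 − 76.9 = 3
x=88: ŷ = 53.5 + 0.3·88 = 79.9; e = 77.9 − 79.9 = -2
x=90: ŷ = 53.5 + 0.3·90 = 80.5; e = 76.5 − 80.5 = -4
x=101: ŷ = 53.5 + 0.3·101 = 83.8; e = 88.8 − 83.8 = 5

-1, 0, 2, 3, -6, 3, -2, -4, 5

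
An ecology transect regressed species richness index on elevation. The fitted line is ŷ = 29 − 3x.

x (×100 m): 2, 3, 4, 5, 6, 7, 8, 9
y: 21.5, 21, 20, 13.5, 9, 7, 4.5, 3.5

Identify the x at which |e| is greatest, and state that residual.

x=2: ŷ = 29 − 3·2 = 23; e = 21.5 − 23 = -1.5
x=3: ŷ = 29 − 3·3 = 20; e = 21 − 20 = 1
x=4: ŷ = 29 − 3·4 = 17; e = 20 − 17 = 3
x=5: ŷ = 29 − 3·5 = 14; e = 13.5 − 14 = -0.5
x=6: ŷ = 29 − 3·6 = 11; e = 9 − 11 = -2
x=7: ŷ = 29 − 3·7 = 8; e = 7 − 8 = -1
x=8: ŷ = 29 − 3·8 = 5; e = 4.5 − 5 = -0.5
x=9: ŷ = 29 − 3·9 = 2; e = 3.5 − 2 = 1.5
Largest |e| is 3 at x = 4, residual 3.

x = 4, e = 3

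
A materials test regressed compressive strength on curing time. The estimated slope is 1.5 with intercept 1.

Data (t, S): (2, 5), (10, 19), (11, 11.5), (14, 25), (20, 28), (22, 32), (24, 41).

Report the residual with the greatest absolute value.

r = -6

t=2: Ŝ = 1 + 1.5·2 = 4; r = 5 − 4 = 1
t=10: Ŝ = 1 + 1.5·10 = 16; r = 19 − 16 = 3
t=11: Ŝ = 1 + 1.5·11 = 17.5; r = 11.5 − 17.5 = -6
t=14: Ŝ = 1 + 1.5·14 = 22; r = 25 − 22 = 3
t=20: Ŝ = 1 + 1.5·20 = 31; r = 28 − 31 = -3
t=22: Ŝ = 1 + 1.5·22 = 34; r = 32 − 34 = -2
t=24: Ŝ = 1 + 1.5·24 = 37; r = 41 − 37 = 4
Largest |r| is 6 at t = 11, residual -6.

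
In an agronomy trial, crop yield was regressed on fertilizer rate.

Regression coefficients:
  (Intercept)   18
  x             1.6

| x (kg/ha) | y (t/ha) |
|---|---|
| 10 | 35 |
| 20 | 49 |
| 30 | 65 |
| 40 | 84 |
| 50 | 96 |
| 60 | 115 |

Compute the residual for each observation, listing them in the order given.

x=10: ŷ = 18 + 1.6·10 = 34; e = 35 − 34 = 1
x=20: ŷ = 18 + 1.6·20 = 50; e = 49 − 50 = -1
x=30: ŷ = 18 + 1.6·30 = 66; e = 65 − 66 = -1
x=40: ŷ = 18 + 1.6·40 = 82; e = 84 − 82 = 2
x=50: ŷ = 18 + 1.6·50 = 98; e = 96 − 98 = -2
x=60: ŷ = 18 + 1.6·60 = 114; e = 115 − 114 = 1

1, -1, -1, 2, -2, 1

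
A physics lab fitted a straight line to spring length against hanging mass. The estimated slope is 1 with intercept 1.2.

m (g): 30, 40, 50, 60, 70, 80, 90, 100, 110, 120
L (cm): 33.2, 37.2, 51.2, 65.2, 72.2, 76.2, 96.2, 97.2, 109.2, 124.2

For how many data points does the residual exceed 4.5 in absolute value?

2

m=30: L̂ = 1.2 + 30 = 31.2; r = 33.2 − 31.2 = 2
m=40: L̂ = 1.2 + 40 = 41.2; r = 37.2 − 41.2 = -4
m=50: L̂ = 1.2 + 50 = 51.2; r = 51.2 − 51.2 = 0
m=60: L̂ = 1.2 + 60 = 61.2; r = 65.2 − 61.2 = 4
m=70: L̂ = 1.2 + 70 = 71.2; r = 72.2 − 71.2 = 1
m=80: L̂ = 1.2 + 80 = 81.2; r = 76.2 − 81.2 = -5
m=90: L̂ = 1.2 + 90 = 91.2; r = 96.2 − 91.2 = 5
m=100: L̂ = 1.2 + 100 = 101.2; r = 97.2 − 101.2 = -4
m=110: L̂ = 1.2 + 110 = 111.2; r = 109.2 − 111.2 = -2
m=120: L̂ = 1.2 + 120 = 121.2; r = 124.2 − 121.2 = 3
|r| > 4.5: m=80 (|r|=5), m=90 (|r|=5) → 2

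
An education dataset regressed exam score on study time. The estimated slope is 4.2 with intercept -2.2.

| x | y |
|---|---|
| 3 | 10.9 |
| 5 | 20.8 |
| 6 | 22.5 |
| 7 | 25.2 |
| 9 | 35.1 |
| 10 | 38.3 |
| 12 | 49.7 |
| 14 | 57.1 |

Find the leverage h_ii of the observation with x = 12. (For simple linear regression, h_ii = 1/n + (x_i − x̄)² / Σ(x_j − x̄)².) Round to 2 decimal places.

h = 0.27

x̄ = (3 + 5 + 6 + 7 + 9 + 10 + 12 + 14)/8 = 8.25
Σ(x − x̄)² = 27.5625 + 10.5625 + 5.0625 + 1.5625 + 0.5625 + 3.0625 + 14.0625 + 33.0625 = 95.5
h = 1/8 + (3.75)²/95.5 = 0.125 + 0.147251 = 0.27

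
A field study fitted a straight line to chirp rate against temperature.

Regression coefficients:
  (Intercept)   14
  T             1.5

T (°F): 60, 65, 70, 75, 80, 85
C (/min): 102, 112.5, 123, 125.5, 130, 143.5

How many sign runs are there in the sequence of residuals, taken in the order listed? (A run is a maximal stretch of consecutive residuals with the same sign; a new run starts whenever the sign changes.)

T=60: Ĉ = 14 + 1.5·60 = 104; r = 102 − 104 = -2
T=65: Ĉ = 14 + 1.5·65 = 111.5; r = 112.5 − 111.5 = 1
T=70: Ĉ = 14 + 1.5·70 = 119; r = 123 − 119 = 4
T=75: Ĉ = 14 + 1.5·75 = 126.5; r = 125.5 − 126.5 = -1
T=80: Ĉ = 14 + 1.5·80 = 134; r = 130 − 134 = -4
T=85: Ĉ = 14 + 1.5·85 = 141.5; r = 143.5 − 141.5 = 2
Signs: − + + − − +
Runs: −×1, +×2, −×2, +×1 → 4

4 runs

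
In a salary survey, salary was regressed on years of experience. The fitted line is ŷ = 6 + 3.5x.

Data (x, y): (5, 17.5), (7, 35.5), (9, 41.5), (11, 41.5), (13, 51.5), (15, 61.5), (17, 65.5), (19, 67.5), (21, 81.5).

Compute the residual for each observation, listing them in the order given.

x=5: ŷ = 6 + 3.5·5 = 23.5; r = 17.5 − 23.5 = -6
x=7: ŷ = 6 + 3.5·7 = 30.5; r = 35.5 − 30.5 = 5
x=9: ŷ = 6 + 3.5·9 = 37.5; r = 41.5 − 37.5 = 4
x=11: ŷ = 6 + 3.5·11 = 44.5; r = 41.5 − 44.5 = -3
x=13: ŷ = 6 + 3.5·13 = 51.5; r = 51.5 − 51.5 = 0
x=15: ŷ = 6 + 3.5·15 = 58.5; r = 61.5 − 58.5 = 3
x=17: ŷ = 6 + 3.5·17 = 65.5; r = 65.5 − 65.5 = 0
x=19: ŷ = 6 + 3.5·19 = 72.5; r = 67.5 − 72.5 = -5
x=21: ŷ = 6 + 3.5·21 = 79.5; r = 81.5 − 79.5 = 2

-6, 5, 4, -3, 0, 3, 0, -5, 2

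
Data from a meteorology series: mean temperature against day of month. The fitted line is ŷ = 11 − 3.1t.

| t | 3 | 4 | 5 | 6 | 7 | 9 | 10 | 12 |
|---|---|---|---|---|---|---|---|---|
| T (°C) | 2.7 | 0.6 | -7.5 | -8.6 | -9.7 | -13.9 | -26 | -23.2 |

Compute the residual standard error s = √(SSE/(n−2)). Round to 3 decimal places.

t=3: ŷ = 11 − 3.1·3 = 1.7; e = 2.7 − 1.7 = 1
t=4: ŷ = 11 − 3.1·4 = -1.4; e = 0.6 − (-1.4) = 2
t=5: ŷ = 11 − 3.1·5 = -4.5; e = -7.5 − (-4.5) = -3
t=6: ŷ = 11 − 3.1·6 = -7.6; e = -8.6 − (-7.6) = -1
t=7: ŷ = 11 − 3.1·7 = -10.7; e = -9.7 − (-10.7) = 1
t=9: ŷ = 11 − 3.1·9 = -16.9; e = -13.9 − (-16.9) = 3
t=10: ŷ = 11 − 3.1·10 = -20; e = -26 − (-20) = -6
t=12: ŷ = 11 − 3.1·12 = -26.2; e = -23.2 − (-26.2) = 3
SSE = 1 + 4 + 9 + 1 + 1 + 9 + 36 + 9 = 70
s = √(70/6) = √11.6667 ≈ 3.416

s = 3.416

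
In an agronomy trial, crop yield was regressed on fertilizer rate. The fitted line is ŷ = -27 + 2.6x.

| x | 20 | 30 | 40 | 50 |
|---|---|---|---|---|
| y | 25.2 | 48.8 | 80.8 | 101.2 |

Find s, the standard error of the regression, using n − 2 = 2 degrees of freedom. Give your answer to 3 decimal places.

x=20: ŷ = -27 + 2.6·20 = 25; r = 25.2 − 25 = 0.2
x=30: ŷ = -27 + 2.6·30 = 51; r = 48.8 − 51 = -2.2
x=40: ŷ = -27 + 2.6·40 = 77; r = 80.8 − 77 = 3.8
x=50: ŷ = -27 + 2.6·50 = 103; r = 101.2 − 103 = -1.8
SSE = 0.04 + 4.84 + 14.44 + 3.24 = 22.56
s = √(22.56/2) = √11.28 ≈ 3.359

s = 3.359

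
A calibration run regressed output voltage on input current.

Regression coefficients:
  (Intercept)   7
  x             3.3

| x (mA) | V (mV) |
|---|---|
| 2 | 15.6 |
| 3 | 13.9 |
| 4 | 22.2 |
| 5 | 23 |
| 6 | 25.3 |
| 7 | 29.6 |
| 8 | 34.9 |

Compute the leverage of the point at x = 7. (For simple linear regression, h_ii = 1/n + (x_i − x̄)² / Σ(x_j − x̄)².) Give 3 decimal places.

x̄ = (2 + 3 + 4 + 5 + 6 + 7 + 8)/7 = 5
Σ(x − x̄)² = 9 + 4 + 1 + 0 + 1 + 4 + 9 = 28
h = 1/7 + (2)²/28 = 0.142857 + 0.142857 = 0.286

h = 0.286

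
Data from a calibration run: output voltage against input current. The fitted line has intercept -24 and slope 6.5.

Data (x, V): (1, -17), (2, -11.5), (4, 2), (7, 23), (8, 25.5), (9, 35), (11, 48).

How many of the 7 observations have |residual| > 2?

x=1: V̂ = -24 + 6.5·1 = -17.5; r = -17 − (-17.5) = 0.5
x=2: V̂ = -24 + 6.5·2 = -11; r = -11.5 − (-11) = -0.5
x=4: V̂ = -24 + 6.5·4 = 2; r = 2 − 2 = 0
x=7: V̂ = -24 + 6.5·7 = 21.5; r = 23 − 21.5 = 1.5
x=8: V̂ = -24 + 6.5·8 = 28; r = 25.5 − 28 = -2.5
x=9: V̂ = -24 + 6.5·9 = 34.5; r = 35 − 34.5 = 0.5
x=11: V̂ = -24 + 6.5·11 = 47.5; r = 48 − 47.5 = 0.5
|r| > 2: x=8 (|r|=2.5) → 1

1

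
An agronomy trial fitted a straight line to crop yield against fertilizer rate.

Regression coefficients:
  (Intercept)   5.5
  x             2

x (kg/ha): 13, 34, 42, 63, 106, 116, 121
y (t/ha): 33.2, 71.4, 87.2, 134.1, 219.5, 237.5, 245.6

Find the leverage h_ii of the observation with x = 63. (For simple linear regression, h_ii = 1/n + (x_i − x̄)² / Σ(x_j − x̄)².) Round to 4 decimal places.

h = 0.1481

x̄ = (13 + 34 + 42 + 63 + 106 + 116 + 121)/7 = 70.7143
Σ(x − x̄)² = 3330.94 + 1347.94 + 824.51 + 59.5102 + 1245.08 + 2050.8 + 2528.65 = 11387.4
h = 1/7 + (-7.71429)²/11387.4 = 0.142857 + 0.00522596 = 0.1481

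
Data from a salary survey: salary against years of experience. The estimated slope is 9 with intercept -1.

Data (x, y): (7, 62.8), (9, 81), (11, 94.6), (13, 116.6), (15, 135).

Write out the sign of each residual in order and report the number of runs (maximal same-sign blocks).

x=7: ŷ = -1 + 9·7 = 62; e = 62.8 − 62 = 0.8
x=9: ŷ = -1 + 9·9 = 80; e = 81 − 80 = 1
x=11: ŷ = -1 + 9·11 = 98; e = 94.6 − 98 = -3.4
x=13: ŷ = -1 + 9·13 = 116; e = 116.6 − 116 = 0.6
x=15: ŷ = -1 + 9·15 = 134; e = 135 − 134 = 1
Signs: + + − + +
Runs: +×2, −×1, +×2 → 3

3 runs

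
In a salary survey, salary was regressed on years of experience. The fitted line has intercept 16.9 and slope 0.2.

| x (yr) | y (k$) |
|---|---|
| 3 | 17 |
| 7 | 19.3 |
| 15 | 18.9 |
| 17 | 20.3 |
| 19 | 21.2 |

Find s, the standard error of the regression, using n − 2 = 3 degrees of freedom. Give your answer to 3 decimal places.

x=3: ŷ = 16.9 + 0.2·3 = 17.5; r = 17 − 17.5 = -0.5
x=7: ŷ = 16.9 + 0.2·7 = 18.3; r = 19.3 − 18.3 = 1
x=15: ŷ = 16.9 + 0.2·15 = 19.9; r = 18.9 − 19.9 = -1
x=17: ŷ = 16.9 + 0.2·17 = 20.3; r = 20.3 − 20.3 = 0
x=19: ŷ = 16.9 + 0.2·19 = 20.7; r = 21.2 − 20.7 = 0.5
SSE = 0.25 + 1 + 1 + 0 + 0.25 = 2.5
s = √(2.5/3) = √0.833333 ≈ 0.913

s = 0.913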